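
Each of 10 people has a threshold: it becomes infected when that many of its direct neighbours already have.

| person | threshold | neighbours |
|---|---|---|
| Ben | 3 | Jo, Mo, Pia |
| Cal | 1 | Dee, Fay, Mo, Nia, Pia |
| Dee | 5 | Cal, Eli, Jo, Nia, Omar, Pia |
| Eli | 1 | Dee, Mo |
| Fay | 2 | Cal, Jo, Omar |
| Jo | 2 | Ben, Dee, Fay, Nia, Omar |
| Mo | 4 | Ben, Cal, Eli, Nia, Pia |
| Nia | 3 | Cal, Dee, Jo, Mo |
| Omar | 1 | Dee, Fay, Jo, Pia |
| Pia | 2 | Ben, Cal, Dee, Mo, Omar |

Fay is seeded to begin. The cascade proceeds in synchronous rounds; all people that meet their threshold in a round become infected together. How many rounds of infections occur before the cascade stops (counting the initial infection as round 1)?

Round 1 — Fay becomes infected (initial).
Round 2 — checking thresholds:
  Cal: 1 of 5 neighbours ≥ 1, becomes infected.
  Jo: 1 of 5 neighbours < 2, below threshold.
  Omar: 1 of 4 neighbours ≥ 1, becomes infected.
Round 3 — checking thresholds:
  Dee: 2 of 6 neighbours < 5, below threshold.
  Jo: 2 of 5 neighbours ≥ 2, becomes infected.
  Mo: 1 of 5 neighbours < 4, below threshold.
  Nia: 1 of 4 neighbours < 3, below threshold.
  Pia: 2 of 5 neighbours ≥ 2, becomes infected.
Round 4 — no new infections; cascade stops.

3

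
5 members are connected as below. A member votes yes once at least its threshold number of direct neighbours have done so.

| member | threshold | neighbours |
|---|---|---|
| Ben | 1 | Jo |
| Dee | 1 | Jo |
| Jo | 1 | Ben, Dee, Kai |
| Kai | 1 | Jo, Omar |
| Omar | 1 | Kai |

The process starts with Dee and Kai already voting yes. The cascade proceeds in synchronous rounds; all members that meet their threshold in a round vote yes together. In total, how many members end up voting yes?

Round 1 — Dee, Kai vote yes (initial).
Round 2 — checking thresholds:
  Jo: 2 of 3 neighbours ≥ 1, votes yes.
  Omar: 1 of 1 neighbours ≥ 1, votes yes.
Round 3 — checking thresholds:
  Ben: 1 of 1 neighbours ≥ 1, votes yes.
Round 4 — no new yes votes; cascade stops.

5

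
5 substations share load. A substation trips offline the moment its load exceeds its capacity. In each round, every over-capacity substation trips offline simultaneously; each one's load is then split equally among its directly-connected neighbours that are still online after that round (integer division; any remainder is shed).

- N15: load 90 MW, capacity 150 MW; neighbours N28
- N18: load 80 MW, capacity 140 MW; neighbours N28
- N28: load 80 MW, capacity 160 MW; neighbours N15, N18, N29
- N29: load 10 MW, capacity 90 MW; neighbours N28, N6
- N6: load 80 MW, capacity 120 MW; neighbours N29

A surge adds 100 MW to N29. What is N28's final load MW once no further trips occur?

Round 1 — N29 at 110 > 90. N29 trips offline.
  N29 sheds 110 MW to N28, N6: 55 each.
    N28: 80+55 = 135 ≤ 160
    N6: 80+55 = 135 > 120
Round 2 — N6 trips offline.
  N6 sheds 135 MW: no online neighbours, lost.
No further trips.

135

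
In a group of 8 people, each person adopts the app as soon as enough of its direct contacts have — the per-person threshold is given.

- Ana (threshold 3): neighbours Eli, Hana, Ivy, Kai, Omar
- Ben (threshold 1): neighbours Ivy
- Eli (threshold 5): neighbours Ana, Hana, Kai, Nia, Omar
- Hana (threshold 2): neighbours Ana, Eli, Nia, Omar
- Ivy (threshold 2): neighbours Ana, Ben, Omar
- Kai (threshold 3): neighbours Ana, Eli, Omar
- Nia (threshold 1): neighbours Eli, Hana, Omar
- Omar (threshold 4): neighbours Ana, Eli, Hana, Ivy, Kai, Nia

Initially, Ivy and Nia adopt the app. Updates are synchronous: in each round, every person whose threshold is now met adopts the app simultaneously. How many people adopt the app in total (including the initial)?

3

Round 1 — Ivy, Nia adopt the app (initial).
Round 2 — checking thresholds:
  Ana: 1 of 5 neighbours < 3, holds.
  Ben: 1 of 1 neighbours ≥ 1, adopts the app.
  Eli: 1 of 5 neighbours < 5, holds.
  Hana: 1 of 4 neighbours < 2, holds.
  Omar: 2 of 6 neighbours < 4, holds.
Round 3 — no new adoptions; cascade stops.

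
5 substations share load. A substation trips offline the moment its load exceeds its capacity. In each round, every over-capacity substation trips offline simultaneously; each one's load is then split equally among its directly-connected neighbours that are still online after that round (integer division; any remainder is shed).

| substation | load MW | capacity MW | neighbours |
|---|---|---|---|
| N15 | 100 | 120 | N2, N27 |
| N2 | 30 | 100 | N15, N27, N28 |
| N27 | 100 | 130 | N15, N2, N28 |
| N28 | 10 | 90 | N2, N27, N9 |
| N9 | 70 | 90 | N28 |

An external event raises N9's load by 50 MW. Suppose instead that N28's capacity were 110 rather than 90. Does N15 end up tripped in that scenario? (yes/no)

With N28's capacity at 110:
Round 1 — N9 at 120 > 90. N9 trips offline.
  N9 sheds 120 MW to N28: 120 each.
    N28: 10+120 = 130 > 110
Round 2 — N28 trips offline.
  N28 sheds 130 MW to N2, N27: 65 each.
    N2: 30+65 = 95 ≤ 100
    N27: 100+65 = 165 > 130
Round 3 — N27 trips offline.
  N27 sheds 165 MW to N15, N2: 82 each (1 lost).
    N15: 100+82 = 182 > 120
    N2: 95+82 = 177 > 100
Round 4 — N15, N2 trip offline.
  N15 sheds 182 MW: no online neighbours, lost.
  N2 sheds 177 MW: no online neighbours, lost.
No further trips.

yes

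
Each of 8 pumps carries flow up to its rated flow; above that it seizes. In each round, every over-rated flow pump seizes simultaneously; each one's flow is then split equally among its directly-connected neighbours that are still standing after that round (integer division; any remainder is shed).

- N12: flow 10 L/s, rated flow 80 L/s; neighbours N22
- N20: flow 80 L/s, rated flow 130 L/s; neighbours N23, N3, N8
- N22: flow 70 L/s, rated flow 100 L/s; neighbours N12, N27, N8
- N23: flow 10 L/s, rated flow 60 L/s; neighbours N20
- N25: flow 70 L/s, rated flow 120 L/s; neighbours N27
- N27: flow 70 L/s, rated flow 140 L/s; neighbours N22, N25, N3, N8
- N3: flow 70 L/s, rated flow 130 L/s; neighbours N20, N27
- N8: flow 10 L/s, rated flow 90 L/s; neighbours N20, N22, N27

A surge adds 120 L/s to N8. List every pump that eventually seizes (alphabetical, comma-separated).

N20, N22, N23, N25, N27, N3, N8

Round 1 — N8 at 130 > 90. N8 seizes.
  N8 sheds 130 L/s to N20, N22, N27: 43 each (1 lost).
    N20: 80+43 = 123 ≤ 130
    N22: 70+43 = 113 > 100
    N27: 70+43 = 113 ≤ 140
Round 2 — N22 seizes.
  N22 sheds 113 L/s to N12, N27: 56 each (1 lost).
    N12: 10+56 = 66 ≤ 80
    N27: 113+56 = 169 > 140
Round 3 — N27 seizes.
  N27 sheds 169 L/s to N25, N3: 84 each (1 lost).
    N25: 70+84 = 154 > 120
    N3: 70+84 = 154 > 130
Round 4 — N25, N3 seize.
  N25 sheds 154 L/s: no online neighbours, lost.
  N3 sheds 154 L/s to N20: 154 each.
    N20: 123+154 = 277 > 130
Round 5 — N20 seizes.
  N20 sheds 277 L/s to N23: 277 each.
    N23: 10+277 = 287 > 60
Round 6 — N23 seizes.
  N23 sheds 287 L/s: no online neighbours, lost.
No further seizures.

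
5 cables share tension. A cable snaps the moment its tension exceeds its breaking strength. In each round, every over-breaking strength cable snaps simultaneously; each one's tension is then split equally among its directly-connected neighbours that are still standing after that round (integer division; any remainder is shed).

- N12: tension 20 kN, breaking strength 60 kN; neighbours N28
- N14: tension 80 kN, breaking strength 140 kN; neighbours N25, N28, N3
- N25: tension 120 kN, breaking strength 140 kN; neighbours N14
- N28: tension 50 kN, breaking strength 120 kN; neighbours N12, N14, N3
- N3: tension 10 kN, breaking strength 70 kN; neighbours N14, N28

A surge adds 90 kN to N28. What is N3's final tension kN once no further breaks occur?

Round 1 — N28 at 140 > 120. N28 snaps.
  N28 sheds 140 kN to N12, N14, N3: 46 each (2 lost).
    N12: 20+46 = 66 > 60
    N14: 80+46 = 126 ≤ 140
    N3: 10+46 = 56 ≤ 70
Round 2 — N12 snaps.
  N12 sheds 66 kN: no online neighbours, lost.
No further breaks.

56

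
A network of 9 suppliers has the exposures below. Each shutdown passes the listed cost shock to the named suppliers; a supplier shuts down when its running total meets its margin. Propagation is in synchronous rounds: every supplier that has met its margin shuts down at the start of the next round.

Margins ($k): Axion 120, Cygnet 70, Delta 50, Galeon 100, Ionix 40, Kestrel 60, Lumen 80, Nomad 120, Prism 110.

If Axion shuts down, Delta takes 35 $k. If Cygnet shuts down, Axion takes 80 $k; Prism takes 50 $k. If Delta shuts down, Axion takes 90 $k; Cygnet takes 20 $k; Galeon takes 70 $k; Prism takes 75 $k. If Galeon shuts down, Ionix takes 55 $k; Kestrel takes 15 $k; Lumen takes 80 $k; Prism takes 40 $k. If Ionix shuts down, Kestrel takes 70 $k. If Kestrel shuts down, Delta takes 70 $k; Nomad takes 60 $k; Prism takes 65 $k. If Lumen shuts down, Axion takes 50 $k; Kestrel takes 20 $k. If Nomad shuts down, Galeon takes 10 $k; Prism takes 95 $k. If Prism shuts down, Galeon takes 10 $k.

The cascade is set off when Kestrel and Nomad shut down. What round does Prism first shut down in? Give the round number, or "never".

2

Round 1 — Kestrel, Nomad shut down (initial).
  Delta: +70 → 70 ≥ 50
  Galeon: +10 → 10 < 100
  Prism: +65+95 → 160 ≥ 110
Round 2 — Delta, Prism shut down.
  Axion: +90 → 90 < 120
  Cygnet: +20 → 20 < 70
  Galeon: +70+10 → 90 < 100
No further shutdowns.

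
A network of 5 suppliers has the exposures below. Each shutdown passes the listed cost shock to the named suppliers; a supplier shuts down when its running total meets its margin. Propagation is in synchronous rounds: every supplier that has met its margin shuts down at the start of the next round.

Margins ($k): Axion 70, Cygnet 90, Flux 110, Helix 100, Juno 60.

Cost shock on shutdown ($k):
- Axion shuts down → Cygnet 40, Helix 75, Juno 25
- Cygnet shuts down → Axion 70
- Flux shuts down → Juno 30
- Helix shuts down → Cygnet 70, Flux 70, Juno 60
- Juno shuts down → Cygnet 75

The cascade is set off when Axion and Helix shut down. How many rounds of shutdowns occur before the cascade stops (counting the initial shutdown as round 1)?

2

Round 1 — Axion, Helix shut down (initial).
  Cygnet: +40+70 → 110 ≥ 90
  Flux: +70 → 70 < 110
  Juno: +25+60 → 85 ≥ 60
Round 2 — Cygnet, Juno shut down.
No further shutdowns.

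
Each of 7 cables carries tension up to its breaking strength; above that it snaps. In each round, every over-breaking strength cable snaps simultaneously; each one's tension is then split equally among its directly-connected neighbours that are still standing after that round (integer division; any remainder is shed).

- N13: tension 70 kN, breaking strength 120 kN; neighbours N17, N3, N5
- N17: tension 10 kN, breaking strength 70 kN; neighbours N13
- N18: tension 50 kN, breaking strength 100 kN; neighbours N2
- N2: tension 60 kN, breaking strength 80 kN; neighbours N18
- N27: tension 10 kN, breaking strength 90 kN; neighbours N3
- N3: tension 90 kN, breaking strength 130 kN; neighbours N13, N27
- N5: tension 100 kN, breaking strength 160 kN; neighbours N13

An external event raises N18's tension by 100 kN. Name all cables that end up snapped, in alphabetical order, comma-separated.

N18, N2

Round 1 — N18 at 150 > 100. N18 snaps.
  N18 sheds 150 kN to N2: 150 each.
    N2: 60+150 = 210 > 80
Round 2 — N2 snaps.
  N2 sheds 210 kN: no online neighbours, lost.
No further breaks.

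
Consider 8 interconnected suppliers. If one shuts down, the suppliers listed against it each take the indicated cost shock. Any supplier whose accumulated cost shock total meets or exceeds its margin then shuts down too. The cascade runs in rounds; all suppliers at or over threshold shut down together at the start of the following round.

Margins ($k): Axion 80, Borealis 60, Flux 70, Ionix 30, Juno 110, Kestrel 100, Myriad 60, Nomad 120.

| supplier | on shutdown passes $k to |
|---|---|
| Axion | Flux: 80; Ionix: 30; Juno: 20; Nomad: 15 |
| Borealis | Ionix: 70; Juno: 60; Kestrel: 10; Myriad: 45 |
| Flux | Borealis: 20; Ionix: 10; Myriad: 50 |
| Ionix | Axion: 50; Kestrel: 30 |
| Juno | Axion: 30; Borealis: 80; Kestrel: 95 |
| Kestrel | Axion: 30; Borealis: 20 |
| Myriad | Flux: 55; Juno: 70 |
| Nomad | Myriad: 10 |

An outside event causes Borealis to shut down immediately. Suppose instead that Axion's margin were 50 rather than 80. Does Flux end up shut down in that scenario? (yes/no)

With Axion's margin at 50:
Round 1 — Borealis shuts down (initial).
  Ionix: +70 → 70 ≥ 30
  Juno: +60 → 60 < 110
  Kestrel: +10 → 10 < 100
  Myriad: +45 → 45 < 60
Round 2 — Ionix shuts down.
  Axion: +50 → 50 ≥ 50
  Kestrel: +30 → 40 < 100
Round 3 — Axion shuts down.
  Flux: +80 → 80 ≥ 70
  Juno: +20 → 80 < 110
  Nomad: +15 → 15 < 120
Round 4 — Flux shuts down.
  Myriad: +50 → 95 ≥ 60
Round 5 — Myriad shuts down.
  Juno: +70 → 150 ≥ 110
Round 6 — Juno shuts down.
  Kestrel: +95 → 135 ≥ 100
Round 7 — Kestrel shuts down.
No further shutdowns.

yes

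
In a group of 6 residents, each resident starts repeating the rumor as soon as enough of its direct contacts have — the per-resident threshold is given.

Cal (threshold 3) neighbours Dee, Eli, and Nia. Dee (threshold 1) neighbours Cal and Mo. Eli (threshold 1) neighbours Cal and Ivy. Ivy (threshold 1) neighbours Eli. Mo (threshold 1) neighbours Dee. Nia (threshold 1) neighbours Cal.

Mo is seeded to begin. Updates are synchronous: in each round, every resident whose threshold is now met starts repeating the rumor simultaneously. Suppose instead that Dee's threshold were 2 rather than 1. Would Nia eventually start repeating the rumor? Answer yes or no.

no

With Dee's threshold at 2:
Round 1 — Mo starts repeating the rumor (initial).
Round 2 — no new spreads; cascade stops.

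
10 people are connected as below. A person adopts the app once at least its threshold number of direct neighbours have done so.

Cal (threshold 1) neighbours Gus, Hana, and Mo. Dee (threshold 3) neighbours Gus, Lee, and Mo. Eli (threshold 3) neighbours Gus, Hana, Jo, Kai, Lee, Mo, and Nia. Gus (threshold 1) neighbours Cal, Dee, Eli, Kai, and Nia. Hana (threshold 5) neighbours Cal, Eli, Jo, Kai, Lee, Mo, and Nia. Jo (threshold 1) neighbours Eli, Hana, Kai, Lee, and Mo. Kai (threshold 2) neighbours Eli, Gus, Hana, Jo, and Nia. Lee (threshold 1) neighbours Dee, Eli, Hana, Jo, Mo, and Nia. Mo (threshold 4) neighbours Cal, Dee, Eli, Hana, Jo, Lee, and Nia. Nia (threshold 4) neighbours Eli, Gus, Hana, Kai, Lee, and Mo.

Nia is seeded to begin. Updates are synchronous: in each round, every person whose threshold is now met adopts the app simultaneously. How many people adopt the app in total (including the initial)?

Round 1 — Nia adopts the app (initial).
Round 2 — checking thresholds:
  Eli: 1 of 7 neighbours < 3, below threshold.
  Gus: 1 of 5 neighbours ≥ 1, adopts the app.
  Hana: 1 of 7 neighbours < 5, below threshold.
  Kai: 1 of 5 neighbours < 2, below threshold.
  Lee: 1 of 6 neighbours ≥ 1, adopts the app.
  Mo: 1 of 7 neighbours < 4, below threshold.
Round 3 — checking thresholds:
  Cal: 1 of 3 neighbours ≥ 1, adopts the app.
  Dee: 2 of 3 neighbours < 3, below threshold.
  Eli: 3 of 7 neighbours ≥ 3, adopts the app.
  Hana: 2 of 7 neighbours < 5, below threshold.
  Jo: 1 of 5 neighbours ≥ 1, adopts the app.
  Kai: 2 of 5 neighbours ≥ 2, adopts the app.
  Mo: 2 of 7 neighbours < 4, below threshold.
Round 4 — checking thresholds:
  Dee: 2 of 3 neighbours < 3, below threshold.
  Hana: 6 of 7 neighbours ≥ 5, adopts the app.
  Mo: 5 of 7 neighbours ≥ 4, adopts the app.
Round 5 — checking thresholds:
  Dee: 3 of 3 neighbours ≥ 3, adopts the app.
Round 6 — no new adoptions; cascade stops.

10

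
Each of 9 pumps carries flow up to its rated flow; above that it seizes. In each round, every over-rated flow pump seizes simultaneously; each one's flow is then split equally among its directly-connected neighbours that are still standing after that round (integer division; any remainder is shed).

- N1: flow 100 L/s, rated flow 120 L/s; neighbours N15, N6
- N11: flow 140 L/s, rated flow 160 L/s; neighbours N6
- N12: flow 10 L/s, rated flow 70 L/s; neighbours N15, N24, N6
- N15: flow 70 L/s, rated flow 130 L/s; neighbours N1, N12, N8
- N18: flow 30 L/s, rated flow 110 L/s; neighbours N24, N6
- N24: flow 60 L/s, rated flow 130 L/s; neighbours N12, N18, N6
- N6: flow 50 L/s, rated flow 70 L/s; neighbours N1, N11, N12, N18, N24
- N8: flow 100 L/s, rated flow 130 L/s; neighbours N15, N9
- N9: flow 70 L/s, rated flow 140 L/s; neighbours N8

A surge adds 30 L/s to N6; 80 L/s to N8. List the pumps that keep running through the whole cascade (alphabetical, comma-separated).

Round 1 — N6 at 80 > 70; N8 at 180 > 130. N6, N8 seize.
  N6 sheds 80 L/s to N1, N11, N12, N18, N24: 16 each.
    N1: 100+16 = 116 ≤ 120
    N11: 140+16 = 156 ≤ 160
    N12: 10+16 = 26 ≤ 70
    N18: 30+16 = 46 ≤ 110
    N24: 60+16 = 76 ≤ 130
  N8 sheds 180 L/s to N15, N9: 90 each.
    N15: 70+90 = 160 > 130
    N9: 70+90 = 160 > 140
Round 2 — N15, N9 seize.
  N15 sheds 160 L/s to N1, N12: 80 each.
    N1: 116+80 = 196 > 120
    N12: 26+80 = 106 > 70
  N9 sheds 160 L/s: no online neighbours, lost.
Round 3 — N1, N12 seize.
  N1 sheds 196 L/s: no online neighbours, lost.
  N12 sheds 106 L/s to N24: 106 each.
    N24: 76+106 = 182 > 130
Round 4 — N24 seizes.
  N24 sheds 182 L/s to N18: 182 each.
    N18: 46+182 = 228 > 110
Round 5 — N18 seizes.
  N18 sheds 228 L/s: no online neighbours, lost.
No further seizures.

N11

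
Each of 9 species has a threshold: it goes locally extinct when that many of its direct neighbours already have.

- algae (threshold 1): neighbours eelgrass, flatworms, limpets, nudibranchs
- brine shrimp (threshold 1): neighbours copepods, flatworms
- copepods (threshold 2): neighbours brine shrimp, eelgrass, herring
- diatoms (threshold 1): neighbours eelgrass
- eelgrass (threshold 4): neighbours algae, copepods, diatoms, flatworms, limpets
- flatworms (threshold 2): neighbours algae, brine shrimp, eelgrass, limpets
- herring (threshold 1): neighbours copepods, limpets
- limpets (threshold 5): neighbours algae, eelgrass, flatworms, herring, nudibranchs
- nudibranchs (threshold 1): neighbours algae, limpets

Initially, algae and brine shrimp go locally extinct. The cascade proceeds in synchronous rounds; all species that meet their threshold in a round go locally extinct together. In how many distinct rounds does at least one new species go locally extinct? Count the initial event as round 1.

2

Round 1 — algae, brine shrimp go locally extinct (initial).
Round 2 — checking thresholds:
  copepods: 1 of 3 neighbours < 2, holds.
  eelgrass: 1 of 5 neighbours < 4, holds.
  flatworms: 2 of 4 neighbours ≥ 2, goes locally extinct.
  limpets: 1 of 5 neighbours < 5, holds.
  nudibranchs: 1 of 2 neighbours ≥ 1, goes locally extinct.
Round 3 — no new extinctions; cascade stops.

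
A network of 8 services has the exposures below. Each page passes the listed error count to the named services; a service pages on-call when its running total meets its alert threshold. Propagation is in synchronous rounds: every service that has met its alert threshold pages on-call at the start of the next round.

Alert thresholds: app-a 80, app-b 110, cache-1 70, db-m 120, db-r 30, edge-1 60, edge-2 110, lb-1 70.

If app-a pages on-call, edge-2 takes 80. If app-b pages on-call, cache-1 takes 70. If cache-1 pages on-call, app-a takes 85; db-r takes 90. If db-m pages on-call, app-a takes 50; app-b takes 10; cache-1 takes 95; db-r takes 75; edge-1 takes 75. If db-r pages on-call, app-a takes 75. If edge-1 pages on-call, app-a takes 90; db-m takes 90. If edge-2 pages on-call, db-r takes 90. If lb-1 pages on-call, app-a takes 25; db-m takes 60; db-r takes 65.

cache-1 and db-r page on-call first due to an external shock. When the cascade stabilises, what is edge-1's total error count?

0

Round 1 — cache-1, db-r page on-call (initial).
  app-a: +85+75 → 160 ≥ 80
Round 2 — app-a pages on-call.
  edge-2: +80 → 80 < 110
No further pages.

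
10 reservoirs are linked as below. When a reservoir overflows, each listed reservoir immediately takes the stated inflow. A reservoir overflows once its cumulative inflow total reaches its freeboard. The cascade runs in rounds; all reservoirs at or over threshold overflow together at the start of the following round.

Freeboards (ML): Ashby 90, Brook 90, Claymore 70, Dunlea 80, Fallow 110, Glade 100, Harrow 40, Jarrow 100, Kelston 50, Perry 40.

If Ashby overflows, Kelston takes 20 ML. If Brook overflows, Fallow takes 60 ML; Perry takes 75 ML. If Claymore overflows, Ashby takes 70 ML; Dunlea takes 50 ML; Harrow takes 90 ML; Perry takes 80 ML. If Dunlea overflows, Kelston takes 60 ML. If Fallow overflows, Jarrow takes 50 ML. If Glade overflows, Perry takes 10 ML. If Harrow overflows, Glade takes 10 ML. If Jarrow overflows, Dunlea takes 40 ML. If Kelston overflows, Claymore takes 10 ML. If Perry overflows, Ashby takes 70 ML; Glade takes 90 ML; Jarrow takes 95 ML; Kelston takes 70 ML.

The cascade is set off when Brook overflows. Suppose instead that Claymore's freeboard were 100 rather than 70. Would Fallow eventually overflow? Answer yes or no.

With Claymore's freeboard at 100:
Round 1 — Brook overflows (initial).
  Fallow: +60 → 60 < 110
  Perry: +75 → 75 ≥ 40
Round 2 — Perry overflows.
  Ashby: +70 → 70 < 90
  Glade: +90 → 90 < 100
  Jarrow: +95 → 95 < 100
  Kelston: +70 → 70 ≥ 50
Round 3 — Kelston overflows.
  Claymore: +10 → 10 < 100
No further overflows.

no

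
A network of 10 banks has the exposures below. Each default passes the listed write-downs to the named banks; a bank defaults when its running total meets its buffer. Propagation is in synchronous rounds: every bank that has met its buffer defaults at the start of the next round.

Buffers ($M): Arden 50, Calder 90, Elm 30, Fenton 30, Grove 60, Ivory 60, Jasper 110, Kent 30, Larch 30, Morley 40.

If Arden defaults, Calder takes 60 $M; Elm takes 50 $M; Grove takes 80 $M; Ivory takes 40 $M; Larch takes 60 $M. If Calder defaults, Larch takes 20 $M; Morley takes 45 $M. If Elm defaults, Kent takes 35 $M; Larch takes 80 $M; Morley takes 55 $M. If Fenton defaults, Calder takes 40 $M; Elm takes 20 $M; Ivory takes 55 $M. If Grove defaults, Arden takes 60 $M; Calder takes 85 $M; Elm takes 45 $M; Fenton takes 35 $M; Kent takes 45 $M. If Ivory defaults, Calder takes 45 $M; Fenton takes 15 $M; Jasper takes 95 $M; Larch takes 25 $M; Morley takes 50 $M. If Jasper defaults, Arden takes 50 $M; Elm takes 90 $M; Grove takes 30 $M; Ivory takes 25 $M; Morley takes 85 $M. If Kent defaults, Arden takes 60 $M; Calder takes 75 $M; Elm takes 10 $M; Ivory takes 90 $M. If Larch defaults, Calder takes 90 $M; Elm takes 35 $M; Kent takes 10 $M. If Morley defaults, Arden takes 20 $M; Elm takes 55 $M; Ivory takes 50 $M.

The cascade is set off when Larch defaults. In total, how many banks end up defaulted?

9

Round 1 — Larch defaults (initial).
  Calder: +90 → 90 ≥ 90
  Elm: +35 → 35 ≥ 30
  Kent: +10 → 10 < 30
Round 2 — Calder, Elm default.
  Kent: +35 → 45 ≥ 30
  Morley: +45+55 → 100 ≥ 40
Round 3 — Kent, Morley default.
  Arden: +60+20 → 80 ≥ 50
  Ivory: +90+50 → 140 ≥ 60
Round 4 — Arden, Ivory default.
  Fenton: +15 → 15 < 30
  Grove: +80 → 80 ≥ 60
  Jasper: +95 → 95 < 110
Round 5 — Grove defaults.
  Fenton: +35 → 50 ≥ 30
Round 6 — Fenton defaults.
No further defaults.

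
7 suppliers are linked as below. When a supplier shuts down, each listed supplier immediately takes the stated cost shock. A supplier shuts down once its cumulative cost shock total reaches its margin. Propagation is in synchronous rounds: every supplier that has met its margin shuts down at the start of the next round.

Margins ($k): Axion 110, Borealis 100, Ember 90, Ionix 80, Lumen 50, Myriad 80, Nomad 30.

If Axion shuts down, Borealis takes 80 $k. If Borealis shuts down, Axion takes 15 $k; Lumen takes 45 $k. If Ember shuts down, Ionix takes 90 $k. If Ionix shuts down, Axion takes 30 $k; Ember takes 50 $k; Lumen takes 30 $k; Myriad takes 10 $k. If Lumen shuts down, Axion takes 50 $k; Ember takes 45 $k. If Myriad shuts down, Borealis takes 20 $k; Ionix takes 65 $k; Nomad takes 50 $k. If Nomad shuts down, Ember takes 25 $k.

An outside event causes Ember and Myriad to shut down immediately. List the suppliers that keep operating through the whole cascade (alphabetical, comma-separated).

Axion, Borealis, Lumen

Round 1 — Ember, Myriad shut down (initial).
  Borealis: +20 → 20 < 100
  Ionix: +90+65 → 155 ≥ 80
  Nomad: +50 → 50 ≥ 30
Round 2 — Ionix, Nomad shut down.
  Axion: +30 → 30 < 110
  Lumen: +30 → 30 < 50
No further shutdowns.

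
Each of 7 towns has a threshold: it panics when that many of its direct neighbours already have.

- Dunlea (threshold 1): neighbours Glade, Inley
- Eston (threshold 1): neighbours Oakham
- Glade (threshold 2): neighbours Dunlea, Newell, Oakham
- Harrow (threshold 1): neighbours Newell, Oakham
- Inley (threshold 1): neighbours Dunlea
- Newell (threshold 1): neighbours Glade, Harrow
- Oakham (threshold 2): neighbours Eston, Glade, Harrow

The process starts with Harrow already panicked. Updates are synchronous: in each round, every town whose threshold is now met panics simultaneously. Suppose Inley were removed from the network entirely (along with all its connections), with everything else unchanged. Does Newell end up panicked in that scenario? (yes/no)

With Inley removed:
Round 1 — Harrow panics (initial).
Round 2 — checking thresholds:
  Newell: 1 of 2 neighbours ≥ 1, panics.
  Oakham: 1 of 3 neighbours < 2, holds.
Round 3 — no new panics; cascade stops.

yes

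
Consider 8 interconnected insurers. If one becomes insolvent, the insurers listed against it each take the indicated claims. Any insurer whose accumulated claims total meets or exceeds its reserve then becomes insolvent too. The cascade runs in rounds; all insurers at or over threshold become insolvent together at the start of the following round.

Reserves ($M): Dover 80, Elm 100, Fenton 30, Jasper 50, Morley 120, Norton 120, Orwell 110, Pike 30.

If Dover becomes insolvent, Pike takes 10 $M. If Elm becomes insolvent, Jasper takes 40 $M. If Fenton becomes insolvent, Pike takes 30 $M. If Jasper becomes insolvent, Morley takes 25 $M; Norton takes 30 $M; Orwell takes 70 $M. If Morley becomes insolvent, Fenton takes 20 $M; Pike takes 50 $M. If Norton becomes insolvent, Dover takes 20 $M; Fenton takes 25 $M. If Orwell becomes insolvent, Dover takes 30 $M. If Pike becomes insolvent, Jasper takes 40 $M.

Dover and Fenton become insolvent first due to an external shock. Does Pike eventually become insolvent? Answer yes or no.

Round 1 — Dover, Fenton become insolvent (initial).
  Pike: +10+30 → 40 ≥ 30
Round 2 — Pike becomes insolvent.
  Jasper: +40 → 40 < 50
No further insolvencies.

yes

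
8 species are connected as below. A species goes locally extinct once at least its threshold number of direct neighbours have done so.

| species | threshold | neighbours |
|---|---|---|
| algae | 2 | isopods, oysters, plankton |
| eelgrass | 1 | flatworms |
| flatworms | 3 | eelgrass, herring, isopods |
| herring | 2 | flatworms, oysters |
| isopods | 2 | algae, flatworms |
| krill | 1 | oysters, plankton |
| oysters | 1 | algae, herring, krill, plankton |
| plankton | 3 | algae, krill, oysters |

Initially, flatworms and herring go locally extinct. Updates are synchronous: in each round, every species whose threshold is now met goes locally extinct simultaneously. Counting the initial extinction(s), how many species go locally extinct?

5

Round 1 — flatworms, herring go locally extinct (initial).
Round 2 — checking thresholds:
  eelgrass: 1 of 1 neighbours ≥ 1, goes locally extinct.
  isopods: 1 of 2 neighbours < 2, not yet.
  oysters: 1 of 4 neighbours ≥ 1, goes locally extinct.
Round 3 — checking thresholds:
  algae: 1 of 3 neighbours < 2, not yet.
  isopods: 1 of 2 neighbours < 2, not yet.
  krill: 1 of 2 neighbours ≥ 1, goes locally extinct.
  plankton: 1 of 3 neighbours < 3, not yet.
Round 4 — no new extinctions; cascade stops.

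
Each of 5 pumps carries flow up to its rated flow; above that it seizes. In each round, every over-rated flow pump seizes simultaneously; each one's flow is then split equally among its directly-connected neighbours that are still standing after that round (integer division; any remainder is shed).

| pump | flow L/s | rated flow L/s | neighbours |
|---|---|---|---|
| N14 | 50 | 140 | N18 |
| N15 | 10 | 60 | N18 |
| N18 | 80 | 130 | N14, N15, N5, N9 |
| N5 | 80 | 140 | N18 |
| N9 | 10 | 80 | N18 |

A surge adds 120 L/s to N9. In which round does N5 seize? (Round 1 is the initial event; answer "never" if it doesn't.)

Round 1 — N9 at 130 > 80. N9 seizes.
  N9 sheds 130 L/s to N18: 130 each.
    N18: 80+130 = 210 > 130
Round 2 — N18 seizes.
  N18 sheds 210 L/s to N14, N15, N5: 70 each.
    N14: 50+70 = 120 ≤ 140
    N15: 10+70 = 80 > 60
    N5: 80+70 = 150 > 140
Round 3 — N15, N5 seize.
  N15 sheds 80 L/s: no online neighbours, lost.
  N5 sheds 150 L/s: no online neighbours, lost.
No further seizures.

3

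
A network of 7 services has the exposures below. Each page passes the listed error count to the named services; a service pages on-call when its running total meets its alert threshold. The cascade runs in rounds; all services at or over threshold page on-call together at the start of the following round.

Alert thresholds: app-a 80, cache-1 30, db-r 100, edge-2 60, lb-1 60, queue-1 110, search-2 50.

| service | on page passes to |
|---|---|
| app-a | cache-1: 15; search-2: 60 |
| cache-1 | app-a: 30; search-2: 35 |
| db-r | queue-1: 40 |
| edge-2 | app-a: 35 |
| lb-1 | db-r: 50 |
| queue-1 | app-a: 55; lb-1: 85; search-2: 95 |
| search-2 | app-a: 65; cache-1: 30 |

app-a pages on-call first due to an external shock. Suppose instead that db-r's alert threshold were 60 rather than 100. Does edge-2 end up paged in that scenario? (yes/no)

With db-r's alert threshold at 60:
Round 1 — app-a pages on-call (initial).
  cache-1: +15 → 15 < 30
  search-2: +60 → 60 ≥ 50
Round 2 — search-2 pages on-call.
  cache-1: +30 → 45 ≥ 30
Round 3 — cache-1 pages on-call.
No further pages.

no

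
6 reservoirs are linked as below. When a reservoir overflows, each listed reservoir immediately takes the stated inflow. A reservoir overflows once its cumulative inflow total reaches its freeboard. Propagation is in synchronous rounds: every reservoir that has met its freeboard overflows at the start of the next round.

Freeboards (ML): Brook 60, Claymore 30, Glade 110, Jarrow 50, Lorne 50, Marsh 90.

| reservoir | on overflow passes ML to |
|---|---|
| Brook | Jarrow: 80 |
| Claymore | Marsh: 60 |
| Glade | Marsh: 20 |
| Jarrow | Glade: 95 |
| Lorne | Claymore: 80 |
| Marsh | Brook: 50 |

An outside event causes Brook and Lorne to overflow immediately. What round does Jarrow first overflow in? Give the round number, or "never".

2

Round 1 — Brook, Lorne overflow (initial).
  Claymore: +80 → 80 ≥ 30
  Jarrow: +80 → 80 ≥ 50
Round 2 — Claymore, Jarrow overflow.
  Glade: +95 → 95 < 110
  Marsh: +60 → 60 < 90
No further overflows.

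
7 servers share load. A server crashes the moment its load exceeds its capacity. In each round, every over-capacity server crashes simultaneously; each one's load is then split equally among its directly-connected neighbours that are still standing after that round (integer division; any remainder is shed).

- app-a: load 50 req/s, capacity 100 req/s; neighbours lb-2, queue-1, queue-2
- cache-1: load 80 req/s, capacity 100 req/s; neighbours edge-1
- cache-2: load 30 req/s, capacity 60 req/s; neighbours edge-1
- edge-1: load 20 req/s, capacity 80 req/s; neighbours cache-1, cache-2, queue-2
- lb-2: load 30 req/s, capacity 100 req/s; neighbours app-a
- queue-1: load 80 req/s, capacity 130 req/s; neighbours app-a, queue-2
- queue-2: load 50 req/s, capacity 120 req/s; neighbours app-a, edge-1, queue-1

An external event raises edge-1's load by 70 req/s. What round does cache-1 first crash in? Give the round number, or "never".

Round 1 — edge-1 at 90 > 80. edge-1 crashes.
  edge-1 sheds 90 req/s to cache-1, cache-2, queue-2: 30 each.
    cache-1: 80+30 = 110 > 100
    cache-2: 30+30 = 60 ≤ 60
    queue-2: 50+30 = 80 ≤ 120
Round 2 — cache-1 crashes.
  cache-1 sheds 110 req/s: no online neighbours, lost.
No further crashes.

2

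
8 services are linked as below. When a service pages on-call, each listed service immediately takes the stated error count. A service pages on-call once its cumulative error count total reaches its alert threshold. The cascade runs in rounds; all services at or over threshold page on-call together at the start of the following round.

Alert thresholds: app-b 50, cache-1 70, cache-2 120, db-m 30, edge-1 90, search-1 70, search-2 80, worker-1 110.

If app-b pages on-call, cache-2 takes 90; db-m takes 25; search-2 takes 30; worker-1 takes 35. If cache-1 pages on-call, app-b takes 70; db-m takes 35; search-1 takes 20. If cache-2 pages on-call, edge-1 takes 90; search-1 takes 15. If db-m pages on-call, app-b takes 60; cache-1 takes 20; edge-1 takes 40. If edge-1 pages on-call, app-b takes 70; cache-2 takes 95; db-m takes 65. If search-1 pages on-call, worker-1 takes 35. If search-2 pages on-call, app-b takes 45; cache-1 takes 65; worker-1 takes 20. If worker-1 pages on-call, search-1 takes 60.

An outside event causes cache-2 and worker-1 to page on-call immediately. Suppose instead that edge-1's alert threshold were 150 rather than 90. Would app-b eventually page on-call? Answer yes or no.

no

With edge-1's alert threshold at 150:
Round 1 — cache-2, worker-1 page on-call (initial).
  edge-1: +90 → 90 < 150
  search-1: +15+60 → 75 ≥ 70
Round 2 — search-1 pages on-call.
No further pages.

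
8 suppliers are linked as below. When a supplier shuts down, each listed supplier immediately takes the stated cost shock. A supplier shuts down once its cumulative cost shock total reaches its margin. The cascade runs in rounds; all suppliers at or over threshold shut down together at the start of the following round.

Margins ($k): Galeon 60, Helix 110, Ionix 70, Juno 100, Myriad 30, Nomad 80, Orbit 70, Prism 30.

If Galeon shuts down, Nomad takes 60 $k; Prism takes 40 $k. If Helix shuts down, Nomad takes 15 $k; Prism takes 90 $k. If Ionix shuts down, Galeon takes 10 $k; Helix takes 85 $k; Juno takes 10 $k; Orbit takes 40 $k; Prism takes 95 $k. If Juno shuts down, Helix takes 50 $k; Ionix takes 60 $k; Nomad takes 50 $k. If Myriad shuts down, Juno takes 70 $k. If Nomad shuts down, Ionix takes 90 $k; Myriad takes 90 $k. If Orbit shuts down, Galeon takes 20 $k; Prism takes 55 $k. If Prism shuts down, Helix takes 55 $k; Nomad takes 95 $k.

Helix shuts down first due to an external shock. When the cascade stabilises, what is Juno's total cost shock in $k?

Round 1 — Helix shuts down (initial).
  Nomad: +15 → 15 < 80
  Prism: +90 → 90 ≥ 30
Round 2 — Prism shuts down.
  Nomad: +95 → 110 ≥ 80
Round 3 — Nomad shuts down.
  Ionix: +90 → 90 ≥ 70
  Myriad: +90 → 90 ≥ 30
Round 4 — Ionix, Myriad shut down.
  Galeon: +10 → 10 < 60
  Juno: +10+70 → 80 < 100
  Orbit: +40 → 40 < 70
No further shutdowns.

80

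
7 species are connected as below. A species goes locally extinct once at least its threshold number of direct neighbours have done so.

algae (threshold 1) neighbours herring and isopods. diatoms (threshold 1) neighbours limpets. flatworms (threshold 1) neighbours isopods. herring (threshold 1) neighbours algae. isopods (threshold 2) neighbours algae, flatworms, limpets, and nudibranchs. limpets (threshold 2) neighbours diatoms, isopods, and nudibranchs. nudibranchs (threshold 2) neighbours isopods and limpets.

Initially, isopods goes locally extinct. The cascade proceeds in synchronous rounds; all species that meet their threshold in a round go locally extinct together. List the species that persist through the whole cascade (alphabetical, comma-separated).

diatoms, limpets, nudibranchs

Round 1 — isopods goes locally extinct (initial).
Round 2 — checking thresholds:
  algae: 1 of 2 neighbours ≥ 1, goes locally extinct.
  flatworms: 1 of 1 neighbours ≥ 1, goes locally extinct.
  limpets: 1 of 3 neighbours < 2, holds.
  nudibranchs: 1 of 2 neighbours < 2, holds.
Round 3 — checking thresholds:
  herring: 1 of 1 neighbours ≥ 1, goes locally extinct.
  limpets: 1 of 3 neighbours < 2, holds.
  nudibranchs: 1 of 2 neighbours < 2, holds.
Round 4 — no new extinctions; cascade stops.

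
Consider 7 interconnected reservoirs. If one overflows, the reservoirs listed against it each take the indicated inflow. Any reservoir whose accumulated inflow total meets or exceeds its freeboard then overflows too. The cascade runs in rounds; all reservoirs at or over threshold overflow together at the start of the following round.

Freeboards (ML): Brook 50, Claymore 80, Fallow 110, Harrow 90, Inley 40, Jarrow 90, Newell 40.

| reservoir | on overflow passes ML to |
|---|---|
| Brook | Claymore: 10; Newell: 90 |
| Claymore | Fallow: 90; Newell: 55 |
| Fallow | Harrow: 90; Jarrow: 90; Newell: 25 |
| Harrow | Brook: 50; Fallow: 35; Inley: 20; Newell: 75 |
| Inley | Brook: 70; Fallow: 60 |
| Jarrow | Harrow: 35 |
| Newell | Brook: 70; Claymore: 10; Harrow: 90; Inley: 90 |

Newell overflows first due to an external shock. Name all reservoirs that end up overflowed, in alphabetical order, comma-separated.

Round 1 — Newell overflows (initial).
  Brook: +70 → 70 ≥ 50
  Claymore: +10 → 10 < 80
  Harrow: +90 → 90 ≥ 90
  Inley: +90 → 90 ≥ 40
Round 2 — Brook, Harrow, Inley overflow.
  Claymore: +10 → 20 < 80
  Fallow: +35+60 → 95 < 110
No further overflows.

Brook, Harrow, Inley, Newell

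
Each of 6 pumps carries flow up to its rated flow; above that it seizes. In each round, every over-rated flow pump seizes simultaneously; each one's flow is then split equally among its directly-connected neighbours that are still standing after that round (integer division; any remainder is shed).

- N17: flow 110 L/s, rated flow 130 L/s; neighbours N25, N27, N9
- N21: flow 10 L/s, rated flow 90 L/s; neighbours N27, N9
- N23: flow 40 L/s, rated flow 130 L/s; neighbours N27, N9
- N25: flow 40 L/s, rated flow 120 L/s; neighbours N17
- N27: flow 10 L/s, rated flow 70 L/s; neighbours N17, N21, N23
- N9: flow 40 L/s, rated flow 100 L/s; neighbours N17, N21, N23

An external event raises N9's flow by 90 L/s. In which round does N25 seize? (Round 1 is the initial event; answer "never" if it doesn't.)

never

Round 1 — N9 at 130 > 100. N9 seizes.
  N9 sheds 130 L/s to N17, N21, N23: 43 each (1 lost).
    N17: 110+43 = 153 > 130
    N21: 10+43 = 53 ≤ 90
    N23: 40+43 = 83 ≤ 130
Round 2 — N17 seizes.
  N17 sheds 153 L/s to N25, N27: 76 each (1 lost).
    N25: 40+76 = 116 ≤ 120
    N27: 10+76 = 86 > 70
Round 3 — N27 seizes.
  N27 sheds 86 L/s to N21, N23: 43 each.
    N21: 53+43 = 96 > 90
    N23: 83+43 = 126 ≤ 130
Round 4 — N21 seizes.
  N21 sheds 96 L/s: no online neighbours, lost.
No further seizures.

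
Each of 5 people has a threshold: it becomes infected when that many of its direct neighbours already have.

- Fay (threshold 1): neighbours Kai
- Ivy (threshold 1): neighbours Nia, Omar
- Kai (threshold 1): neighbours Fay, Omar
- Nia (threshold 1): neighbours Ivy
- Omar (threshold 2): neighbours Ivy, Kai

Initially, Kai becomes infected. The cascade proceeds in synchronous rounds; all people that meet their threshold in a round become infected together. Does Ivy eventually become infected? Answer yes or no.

Round 1 — Kai becomes infected (initial).
Round 2 — checking thresholds:
  Fay: 1 of 1 neighbours ≥ 1, becomes infected.
  Omar: 1 of 2 neighbours < 2, below threshold.
Round 3 — no new infections; cascade stops.

no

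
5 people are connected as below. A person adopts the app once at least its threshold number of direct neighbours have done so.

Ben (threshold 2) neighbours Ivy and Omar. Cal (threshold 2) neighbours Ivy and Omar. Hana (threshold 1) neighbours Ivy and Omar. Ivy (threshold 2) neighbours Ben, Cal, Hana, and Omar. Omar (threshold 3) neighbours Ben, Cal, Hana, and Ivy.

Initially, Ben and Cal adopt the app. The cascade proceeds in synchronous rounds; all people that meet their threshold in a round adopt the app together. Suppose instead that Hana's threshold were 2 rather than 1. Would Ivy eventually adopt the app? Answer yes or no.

With Hana's threshold at 2:
Round 1 — Ben, Cal adopt the app (initial).
Round 2 — checking thresholds:
  Ivy: 2 of 4 neighbours ≥ 2, adopts the app.
  Omar: 2 of 4 neighbours < 3, below threshold.
Round 3 — checking thresholds:
  Hana: 1 of 2 neighbours < 2, below threshold.
  Omar: 3 of 4 neighbours ≥ 3, adopts the app.
Round 4 — checking thresholds:
  Hana: 2 of 2 neighbours ≥ 2, adopts the app.
Round 5 — no new adoptions; cascade stops.

yes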